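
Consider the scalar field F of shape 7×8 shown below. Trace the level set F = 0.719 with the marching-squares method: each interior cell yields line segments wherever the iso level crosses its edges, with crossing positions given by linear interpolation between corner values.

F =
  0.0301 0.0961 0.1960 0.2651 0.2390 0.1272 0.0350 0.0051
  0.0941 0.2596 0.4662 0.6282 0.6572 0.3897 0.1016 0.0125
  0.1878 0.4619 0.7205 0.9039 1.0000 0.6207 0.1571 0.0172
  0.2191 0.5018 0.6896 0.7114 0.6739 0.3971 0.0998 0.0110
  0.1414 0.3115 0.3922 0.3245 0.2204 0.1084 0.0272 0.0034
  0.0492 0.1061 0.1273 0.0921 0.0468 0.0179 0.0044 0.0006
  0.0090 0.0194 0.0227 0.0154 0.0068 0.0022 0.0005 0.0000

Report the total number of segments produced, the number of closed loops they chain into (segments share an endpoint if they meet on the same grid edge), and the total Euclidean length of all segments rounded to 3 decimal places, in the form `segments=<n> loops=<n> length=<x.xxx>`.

segments=8 loops=1 length=6.869

cell (1,1): code 0100 → (1.994,2.000)–(2.000,1.994)
cell (1,2): code 1100 → (1.329,3.000)–(1.994,2.000)
cell (1,3): code 1100 → (1.180,4.000)–(1.329,3.000)
cell (1,4): code 1000 → (2.000,4.741)–(1.180,4.000)
cell (2,1): code 0010 → (2.000,1.994)–(2.049,2.000)
cell (2,2): code 0011 → (2.049,2.000)–(2.961,3.000)
cell (2,3): code 0011 → (2.961,3.000)–(2.862,4.000)
cell (2,4): code 0001 → (2.862,4.000)–(2.000,4.741)
total: 8 segments, chained into 1 closed loop(s), length Σ = 6.868551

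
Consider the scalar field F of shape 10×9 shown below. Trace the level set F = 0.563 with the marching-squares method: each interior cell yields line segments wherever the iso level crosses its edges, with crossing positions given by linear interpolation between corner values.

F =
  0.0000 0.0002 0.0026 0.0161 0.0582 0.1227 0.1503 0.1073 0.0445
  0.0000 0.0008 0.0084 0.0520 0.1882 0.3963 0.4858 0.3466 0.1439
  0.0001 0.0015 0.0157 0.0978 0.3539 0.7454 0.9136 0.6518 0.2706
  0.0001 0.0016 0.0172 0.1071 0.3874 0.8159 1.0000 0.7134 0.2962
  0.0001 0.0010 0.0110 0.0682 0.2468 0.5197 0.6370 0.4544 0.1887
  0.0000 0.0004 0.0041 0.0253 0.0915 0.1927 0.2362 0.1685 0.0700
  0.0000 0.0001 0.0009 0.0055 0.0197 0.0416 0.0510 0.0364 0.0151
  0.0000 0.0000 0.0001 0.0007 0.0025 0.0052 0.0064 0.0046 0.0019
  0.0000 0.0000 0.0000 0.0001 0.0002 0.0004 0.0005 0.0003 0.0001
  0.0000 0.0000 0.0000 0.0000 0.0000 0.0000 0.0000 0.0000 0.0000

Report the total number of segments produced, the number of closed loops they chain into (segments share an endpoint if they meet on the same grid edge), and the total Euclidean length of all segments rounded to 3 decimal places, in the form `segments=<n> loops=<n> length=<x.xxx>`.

segments=12 loops=1 length=9.212

cell (1,4): code 0100 → (1.478,5.000)–(2.000,4.534)
cell (1,5): code 1100 → (1.180,6.000)–(1.478,5.000)
cell (1,6): code 1100 → (1.709,7.000)–(1.180,6.000)
cell (1,7): code 1000 → (2.000,7.233)–(1.709,7.000)
cell (2,4): code 0110 → (2.000,4.534)–(3.000,4.410)
cell (2,7): code 1001 → (3.000,7.360)–(2.000,7.233)
cell (3,4): code 0010 → (3.000,4.410)–(3.854,5.000)
cell (3,5): code 0111 → (3.854,5.000)–(4.000,5.369)
cell (3,6): code 1011 → (4.000,6.405)–(3.581,7.000)
cell (3,7): code 0001 → (3.581,7.000)–(3.000,7.360)
cell (4,5): code 0010 → (4.000,5.369)–(4.185,6.000)
cell (4,6): code 0001 → (4.185,6.000)–(4.000,6.405)
total: 12 segments, chained into 1 closed loop(s), length Σ = 9.211675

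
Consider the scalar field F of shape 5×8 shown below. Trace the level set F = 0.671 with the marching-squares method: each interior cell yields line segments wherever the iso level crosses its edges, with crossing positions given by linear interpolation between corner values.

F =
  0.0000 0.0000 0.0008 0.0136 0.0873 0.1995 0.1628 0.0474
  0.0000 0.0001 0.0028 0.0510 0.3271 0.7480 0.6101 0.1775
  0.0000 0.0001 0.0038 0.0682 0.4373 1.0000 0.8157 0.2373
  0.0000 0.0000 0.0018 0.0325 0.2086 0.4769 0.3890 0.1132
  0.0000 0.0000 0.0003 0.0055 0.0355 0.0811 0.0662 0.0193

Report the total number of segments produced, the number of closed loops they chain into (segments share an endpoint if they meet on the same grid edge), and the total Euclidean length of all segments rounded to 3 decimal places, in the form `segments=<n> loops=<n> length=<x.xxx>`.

segments=8 loops=1 length=5.484

cell (0,4): code 0100 → (0.860,5.000)–(1.000,4.817)
cell (0,5): code 1000 → (1.000,5.558)–(0.860,5.000)
cell (1,4): code 0110 → (1.000,4.817)–(2.000,4.415)
cell (1,5): code 1101 → (1.296,6.000)–(1.000,5.558)
cell (1,6): code 1000 → (2.000,6.250)–(1.296,6.000)
cell (2,4): code 0010 → (2.000,4.415)–(2.629,5.000)
cell (2,5): code 0011 → (2.629,5.000)–(2.339,6.000)
cell (2,6): code 0001 → (2.339,6.000)–(2.000,6.250)
total: 8 segments, chained into 1 closed loop(s), length Σ = 5.484020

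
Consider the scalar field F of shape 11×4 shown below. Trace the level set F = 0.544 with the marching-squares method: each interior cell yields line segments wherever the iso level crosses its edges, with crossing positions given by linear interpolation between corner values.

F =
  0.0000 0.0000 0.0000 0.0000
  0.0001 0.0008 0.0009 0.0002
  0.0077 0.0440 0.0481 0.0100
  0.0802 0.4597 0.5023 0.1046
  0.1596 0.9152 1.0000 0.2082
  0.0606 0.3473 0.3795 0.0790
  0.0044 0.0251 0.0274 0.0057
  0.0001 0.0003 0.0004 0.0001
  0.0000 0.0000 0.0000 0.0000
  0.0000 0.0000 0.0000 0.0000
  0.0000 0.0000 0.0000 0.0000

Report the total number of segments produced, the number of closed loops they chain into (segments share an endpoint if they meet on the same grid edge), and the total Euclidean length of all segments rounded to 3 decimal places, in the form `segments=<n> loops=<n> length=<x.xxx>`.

segments=6 loops=1 length=5.793

cell (3,0): code 0100 → (3.185,1.000)–(4.000,0.509)
cell (3,1): code 1100 → (3.084,2.000)–(3.185,1.000)
cell (3,2): code 1000 → (4.000,2.576)–(3.084,2.000)
cell (4,0): code 0010 → (4.000,0.509)–(4.654,1.000)
cell (4,1): code 0011 → (4.654,1.000)–(4.735,2.000)
cell (4,2): code 0001 → (4.735,2.000)–(4.000,2.576)
total: 6 segments, chained into 1 closed loop(s), length Σ = 5.793477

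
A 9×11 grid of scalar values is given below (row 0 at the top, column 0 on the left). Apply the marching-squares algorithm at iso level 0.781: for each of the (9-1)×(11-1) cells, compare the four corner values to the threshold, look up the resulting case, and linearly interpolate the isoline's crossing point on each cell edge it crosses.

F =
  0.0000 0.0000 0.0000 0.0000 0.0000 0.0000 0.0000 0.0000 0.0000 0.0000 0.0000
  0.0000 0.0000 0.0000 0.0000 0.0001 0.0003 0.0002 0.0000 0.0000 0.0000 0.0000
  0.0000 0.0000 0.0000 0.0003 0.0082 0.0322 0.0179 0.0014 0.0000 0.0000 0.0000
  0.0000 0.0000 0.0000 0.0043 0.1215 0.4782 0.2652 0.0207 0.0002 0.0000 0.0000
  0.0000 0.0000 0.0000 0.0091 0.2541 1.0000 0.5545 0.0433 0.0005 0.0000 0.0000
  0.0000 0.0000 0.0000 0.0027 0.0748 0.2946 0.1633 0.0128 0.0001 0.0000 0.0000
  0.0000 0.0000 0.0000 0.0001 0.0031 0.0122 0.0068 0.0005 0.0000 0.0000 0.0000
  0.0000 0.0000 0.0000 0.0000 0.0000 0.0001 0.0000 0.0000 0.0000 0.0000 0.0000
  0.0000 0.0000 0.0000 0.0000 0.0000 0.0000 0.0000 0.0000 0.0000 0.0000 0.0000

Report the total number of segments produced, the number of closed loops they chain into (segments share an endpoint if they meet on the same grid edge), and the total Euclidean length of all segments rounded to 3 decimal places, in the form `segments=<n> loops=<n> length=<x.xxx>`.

segments=4 loops=1 length=2.167

cell (3,4): code 0100 → (3.580,5.000)–(4.000,4.706)
cell (3,5): code 1000 → (4.000,5.492)–(3.580,5.000)
cell (4,4): code 0010 → (4.000,4.706)–(4.310,5.000)
cell (4,5): code 0001 → (4.310,5.000)–(4.000,5.492)
total: 4 segments, chained into 1 closed loop(s), length Σ = 2.167299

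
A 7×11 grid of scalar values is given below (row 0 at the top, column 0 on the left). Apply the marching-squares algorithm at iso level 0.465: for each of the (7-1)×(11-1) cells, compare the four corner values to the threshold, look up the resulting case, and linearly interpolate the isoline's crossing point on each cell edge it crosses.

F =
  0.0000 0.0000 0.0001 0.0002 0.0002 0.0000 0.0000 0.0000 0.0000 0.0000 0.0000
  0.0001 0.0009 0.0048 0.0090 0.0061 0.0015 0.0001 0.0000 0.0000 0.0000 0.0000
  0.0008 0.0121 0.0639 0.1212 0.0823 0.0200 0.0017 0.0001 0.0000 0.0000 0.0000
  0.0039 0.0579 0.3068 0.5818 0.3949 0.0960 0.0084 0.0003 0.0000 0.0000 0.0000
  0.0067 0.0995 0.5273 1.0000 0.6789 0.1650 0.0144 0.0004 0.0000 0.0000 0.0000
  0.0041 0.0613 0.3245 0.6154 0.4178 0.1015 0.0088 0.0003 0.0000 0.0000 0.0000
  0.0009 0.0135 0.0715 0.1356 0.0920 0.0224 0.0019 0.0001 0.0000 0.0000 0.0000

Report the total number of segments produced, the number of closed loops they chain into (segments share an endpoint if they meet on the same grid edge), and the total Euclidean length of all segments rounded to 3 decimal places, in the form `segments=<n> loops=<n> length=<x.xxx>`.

cell (2,2): code 0100 → (2.746,3.000)–(3.000,2.575)
cell (2,3): code 1000 → (3.000,3.625)–(2.746,3.000)
cell (3,1): code 0100 → (3.717,2.000)–(4.000,1.854)
cell (3,2): code 1110 → (3.000,2.575)–(3.717,2.000)
cell (3,3): code 1101 → (3.247,4.000)–(3.000,3.625)
cell (3,4): code 1000 → (4.000,4.416)–(3.247,4.000)
cell (4,1): code 0010 → (4.000,1.854)–(4.307,2.000)
cell (4,2): code 0111 → (4.307,2.000)–(5.000,2.483)
cell (4,3): code 1011 → (5.000,3.761)–(4.819,4.000)
cell (4,4): code 0001 → (4.819,4.000)–(4.000,4.416)
cell (5,2): code 0010 → (5.000,2.483)–(5.313,3.000)
cell (5,3): code 0001 → (5.313,3.000)–(5.000,3.761)
total: 12 segments, chained into 1 closed loop(s), length Σ = 7.546839

segments=12 loops=1 length=7.547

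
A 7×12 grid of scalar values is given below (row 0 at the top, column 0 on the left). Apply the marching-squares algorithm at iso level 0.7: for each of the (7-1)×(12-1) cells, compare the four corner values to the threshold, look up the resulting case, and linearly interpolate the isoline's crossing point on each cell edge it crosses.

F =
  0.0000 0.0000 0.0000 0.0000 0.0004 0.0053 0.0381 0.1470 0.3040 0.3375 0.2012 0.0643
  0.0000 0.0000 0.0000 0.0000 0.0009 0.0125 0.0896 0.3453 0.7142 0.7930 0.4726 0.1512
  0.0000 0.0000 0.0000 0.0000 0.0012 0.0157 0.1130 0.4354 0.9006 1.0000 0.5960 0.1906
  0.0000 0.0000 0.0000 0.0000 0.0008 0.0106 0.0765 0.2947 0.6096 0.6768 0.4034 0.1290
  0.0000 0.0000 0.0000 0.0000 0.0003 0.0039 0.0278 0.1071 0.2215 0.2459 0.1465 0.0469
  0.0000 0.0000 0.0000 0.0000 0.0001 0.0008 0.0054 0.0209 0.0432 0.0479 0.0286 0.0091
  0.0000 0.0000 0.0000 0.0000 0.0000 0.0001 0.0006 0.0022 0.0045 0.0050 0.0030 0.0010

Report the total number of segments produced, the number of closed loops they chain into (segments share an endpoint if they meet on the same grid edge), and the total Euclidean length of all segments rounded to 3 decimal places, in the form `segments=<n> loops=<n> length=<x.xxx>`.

cell (0,7): code 0100 → (0.965,8.000)–(1.000,7.962)
cell (0,8): code 1100 → (0.796,9.000)–(0.965,8.000)
cell (0,9): code 1000 → (1.000,9.290)–(0.796,9.000)
cell (1,7): code 0110 → (1.000,7.962)–(2.000,7.569)
cell (1,9): code 1001 → (2.000,9.743)–(1.000,9.290)
cell (2,7): code 0010 → (2.000,7.569)–(2.689,8.000)
cell (2,8): code 0011 → (2.689,8.000)–(2.928,9.000)
cell (2,9): code 0001 → (2.928,9.000)–(2.000,9.743)
total: 8 segments, chained into 1 closed loop(s), length Σ = 6.622746

segments=8 loops=1 length=6.623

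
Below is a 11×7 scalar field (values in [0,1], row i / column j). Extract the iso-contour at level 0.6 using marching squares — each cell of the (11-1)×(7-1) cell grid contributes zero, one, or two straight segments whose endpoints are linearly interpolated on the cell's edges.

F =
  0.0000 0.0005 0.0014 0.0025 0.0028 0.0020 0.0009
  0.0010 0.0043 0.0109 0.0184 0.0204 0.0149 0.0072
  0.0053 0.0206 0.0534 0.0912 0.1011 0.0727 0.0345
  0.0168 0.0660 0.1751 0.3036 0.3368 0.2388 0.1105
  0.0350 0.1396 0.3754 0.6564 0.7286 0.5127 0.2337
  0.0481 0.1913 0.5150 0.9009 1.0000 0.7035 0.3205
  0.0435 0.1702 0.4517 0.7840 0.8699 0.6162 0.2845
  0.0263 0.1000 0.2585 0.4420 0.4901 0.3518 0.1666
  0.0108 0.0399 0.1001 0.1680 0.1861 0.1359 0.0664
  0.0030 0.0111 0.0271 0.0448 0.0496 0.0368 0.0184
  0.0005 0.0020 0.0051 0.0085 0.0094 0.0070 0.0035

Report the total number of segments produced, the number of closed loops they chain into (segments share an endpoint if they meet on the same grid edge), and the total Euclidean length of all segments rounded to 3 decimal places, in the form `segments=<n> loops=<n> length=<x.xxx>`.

segments=12 loops=1 length=9.430

cell (3,2): code 0100 → (3.840,3.000)–(4.000,2.799)
cell (3,3): code 1100 → (3.672,4.000)–(3.840,3.000)
cell (3,4): code 1000 → (4.000,4.596)–(3.672,4.000)
cell (4,2): code 0110 → (4.000,2.799)–(5.000,2.220)
cell (4,4): code 1101 → (4.458,5.000)–(4.000,4.596)
cell (4,5): code 1000 → (5.000,5.270)–(4.458,5.000)
cell (5,2): code 0110 → (5.000,2.220)–(6.000,2.446)
cell (5,5): code 1001 → (6.000,5.049)–(5.000,5.270)
cell (6,2): code 0010 → (6.000,2.446)–(6.538,3.000)
cell (6,3): code 0011 → (6.538,3.000)–(6.711,4.000)
cell (6,4): code 0011 → (6.711,4.000)–(6.061,5.000)
cell (6,5): code 0001 → (6.061,5.000)–(6.000,5.049)
total: 12 segments, chained into 1 closed loop(s), length Σ = 9.429930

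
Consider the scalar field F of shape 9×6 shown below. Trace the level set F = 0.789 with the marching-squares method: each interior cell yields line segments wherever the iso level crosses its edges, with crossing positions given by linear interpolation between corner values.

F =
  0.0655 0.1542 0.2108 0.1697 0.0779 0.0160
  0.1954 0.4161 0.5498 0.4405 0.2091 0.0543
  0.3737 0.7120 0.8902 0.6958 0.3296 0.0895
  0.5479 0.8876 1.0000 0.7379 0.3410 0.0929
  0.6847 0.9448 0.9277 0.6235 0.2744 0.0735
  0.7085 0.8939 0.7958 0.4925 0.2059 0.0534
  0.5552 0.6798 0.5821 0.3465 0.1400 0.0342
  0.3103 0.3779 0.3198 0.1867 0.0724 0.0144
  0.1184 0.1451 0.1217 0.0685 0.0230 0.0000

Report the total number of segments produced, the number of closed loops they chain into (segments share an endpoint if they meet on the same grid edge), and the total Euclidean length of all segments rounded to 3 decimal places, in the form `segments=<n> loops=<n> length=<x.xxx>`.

cell (1,1): code 0100 → (1.703,2.000)–(2.000,1.432)
cell (1,2): code 1000 → (2.000,2.521)–(1.703,2.000)
cell (2,0): code 0100 → (2.438,1.000)–(3.000,0.710)
cell (2,1): code 1110 → (2.000,1.432)–(2.438,1.000)
cell (2,2): code 1001 → (3.000,2.805)–(2.000,2.521)
cell (3,0): code 0110 → (3.000,0.710)–(4.000,0.401)
cell (3,2): code 1001 → (4.000,2.456)–(3.000,2.805)
cell (4,0): code 0110 → (4.000,0.401)–(5.000,0.434)
cell (4,2): code 1001 → (5.000,2.022)–(4.000,2.456)
cell (5,0): code 0010 → (5.000,0.434)–(5.490,1.000)
cell (5,1): code 0011 → (5.490,1.000)–(5.032,2.000)
cell (5,2): code 0001 → (5.032,2.000)–(5.000,2.022)
total: 12 segments, chained into 1 closed loop(s), length Σ = 9.611453

segments=12 loops=1 length=9.611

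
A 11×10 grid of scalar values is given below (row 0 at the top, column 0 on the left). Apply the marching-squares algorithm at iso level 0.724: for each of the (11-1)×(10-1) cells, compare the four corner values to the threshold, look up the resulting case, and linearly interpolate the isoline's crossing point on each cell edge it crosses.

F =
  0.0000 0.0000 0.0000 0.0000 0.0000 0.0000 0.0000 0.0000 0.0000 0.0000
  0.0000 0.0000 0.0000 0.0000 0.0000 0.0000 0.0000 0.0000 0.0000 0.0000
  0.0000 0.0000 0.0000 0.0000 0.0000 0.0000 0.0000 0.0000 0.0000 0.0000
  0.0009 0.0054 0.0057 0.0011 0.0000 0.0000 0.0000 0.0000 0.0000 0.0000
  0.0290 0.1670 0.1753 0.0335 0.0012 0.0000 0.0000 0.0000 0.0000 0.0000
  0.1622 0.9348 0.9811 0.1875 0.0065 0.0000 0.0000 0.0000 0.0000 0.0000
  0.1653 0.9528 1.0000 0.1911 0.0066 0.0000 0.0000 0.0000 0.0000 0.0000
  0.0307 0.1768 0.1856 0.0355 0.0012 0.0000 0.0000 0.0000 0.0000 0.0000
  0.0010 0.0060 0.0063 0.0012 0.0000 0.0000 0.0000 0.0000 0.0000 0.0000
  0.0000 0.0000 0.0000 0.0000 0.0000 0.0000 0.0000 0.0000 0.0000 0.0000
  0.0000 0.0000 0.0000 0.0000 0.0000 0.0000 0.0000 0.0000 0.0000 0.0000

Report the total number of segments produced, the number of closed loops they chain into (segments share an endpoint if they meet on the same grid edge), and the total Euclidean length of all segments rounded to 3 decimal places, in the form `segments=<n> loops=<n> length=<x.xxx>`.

segments=8 loops=1 length=5.739

cell (4,0): code 0100 → (4.725,1.000)–(5.000,0.727)
cell (4,1): code 1100 → (4.681,2.000)–(4.725,1.000)
cell (4,2): code 1000 → (5.000,2.324)–(4.681,2.000)
cell (5,0): code 0110 → (5.000,0.727)–(6.000,0.709)
cell (5,2): code 1001 → (6.000,2.341)–(5.000,2.324)
cell (6,0): code 0010 → (6.000,0.709)–(6.295,1.000)
cell (6,1): code 0011 → (6.295,1.000)–(6.339,2.000)
cell (6,2): code 0001 → (6.339,2.000)–(6.000,2.341)
total: 8 segments, chained into 1 closed loop(s), length Σ = 5.738887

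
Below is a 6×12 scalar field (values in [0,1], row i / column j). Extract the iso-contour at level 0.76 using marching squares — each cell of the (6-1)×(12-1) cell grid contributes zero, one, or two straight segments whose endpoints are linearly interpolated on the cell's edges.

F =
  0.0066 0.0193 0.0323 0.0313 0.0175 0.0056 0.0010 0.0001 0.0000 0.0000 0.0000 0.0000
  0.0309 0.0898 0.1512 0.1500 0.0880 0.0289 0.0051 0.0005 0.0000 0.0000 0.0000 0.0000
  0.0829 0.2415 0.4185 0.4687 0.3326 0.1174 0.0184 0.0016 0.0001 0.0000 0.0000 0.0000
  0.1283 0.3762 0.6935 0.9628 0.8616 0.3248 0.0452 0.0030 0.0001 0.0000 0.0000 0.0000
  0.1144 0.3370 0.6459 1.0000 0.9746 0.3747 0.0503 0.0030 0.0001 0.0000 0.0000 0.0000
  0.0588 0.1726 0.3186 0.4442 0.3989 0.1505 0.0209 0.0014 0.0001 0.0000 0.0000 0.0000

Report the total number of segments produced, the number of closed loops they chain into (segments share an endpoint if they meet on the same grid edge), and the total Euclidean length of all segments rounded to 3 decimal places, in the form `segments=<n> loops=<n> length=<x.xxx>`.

cell (2,2): code 0100 → (2.590,3.000)–(3.000,2.247)
cell (2,3): code 1100 → (2.808,4.000)–(2.590,3.000)
cell (2,4): code 1000 → (3.000,4.189)–(2.808,4.000)
cell (3,2): code 0110 → (3.000,2.247)–(4.000,2.322)
cell (3,4): code 1001 → (4.000,4.358)–(3.000,4.189)
cell (4,2): code 0010 → (4.000,2.322)–(4.432,3.000)
cell (4,3): code 0011 → (4.432,3.000)–(4.373,4.000)
cell (4,4): code 0001 → (4.373,4.000)–(4.000,4.358)
total: 8 segments, chained into 1 closed loop(s), length Σ = 6.489815

segments=8 loops=1 length=6.490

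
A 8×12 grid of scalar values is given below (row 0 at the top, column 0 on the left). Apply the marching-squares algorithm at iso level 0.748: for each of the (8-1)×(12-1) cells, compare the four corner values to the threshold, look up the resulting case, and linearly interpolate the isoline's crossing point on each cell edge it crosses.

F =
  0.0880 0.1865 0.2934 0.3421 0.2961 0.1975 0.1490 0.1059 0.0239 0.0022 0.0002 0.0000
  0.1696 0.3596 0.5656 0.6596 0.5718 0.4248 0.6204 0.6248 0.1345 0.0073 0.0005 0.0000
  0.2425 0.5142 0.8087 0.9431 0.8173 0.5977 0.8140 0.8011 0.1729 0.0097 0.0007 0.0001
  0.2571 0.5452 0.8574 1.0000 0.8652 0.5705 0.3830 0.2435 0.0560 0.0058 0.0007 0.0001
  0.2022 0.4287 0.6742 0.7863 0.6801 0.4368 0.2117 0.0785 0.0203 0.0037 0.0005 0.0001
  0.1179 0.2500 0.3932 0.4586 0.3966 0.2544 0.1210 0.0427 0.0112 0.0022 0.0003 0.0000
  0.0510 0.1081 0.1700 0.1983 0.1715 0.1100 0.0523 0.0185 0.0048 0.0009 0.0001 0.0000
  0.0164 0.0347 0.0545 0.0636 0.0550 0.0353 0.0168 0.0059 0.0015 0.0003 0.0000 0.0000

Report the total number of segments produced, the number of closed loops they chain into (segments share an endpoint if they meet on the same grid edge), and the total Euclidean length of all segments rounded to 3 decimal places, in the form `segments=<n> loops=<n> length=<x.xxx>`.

segments=18 loops=2 length=11.863

cell (1,1): code 0100 → (1.750,2.000)–(2.000,1.794)
cell (1,2): code 1100 → (1.312,3.000)–(1.750,2.000)
cell (1,3): code 1100 → (1.718,4.000)–(1.312,3.000)
cell (1,4): code 1000 → (2.000,4.316)–(1.718,4.000)
cell (1,5): code 0100 → (1.659,6.000)–(2.000,5.695)
cell (1,6): code 1100 → (1.699,7.000)–(1.659,6.000)
cell (1,7): code 1000 → (2.000,7.085)–(1.699,7.000)
cell (2,1): code 0110 → (2.000,1.794)–(3.000,1.650)
cell (2,4): code 1001 → (3.000,4.398)–(2.000,4.316)
cell (2,5): code 0010 → (2.000,5.695)–(2.153,6.000)
cell (2,6): code 0011 → (2.153,6.000)–(2.095,7.000)
cell (2,7): code 0001 → (2.095,7.000)–(2.000,7.085)
cell (3,1): code 0010 → (3.000,1.650)–(3.597,2.000)
cell (3,2): code 0111 → (3.597,2.000)–(4.000,2.658)
cell (3,3): code 1011 → (4.000,3.361)–(3.633,4.000)
cell (3,4): code 0001 → (3.633,4.000)–(3.000,4.398)
cell (4,2): code 0010 → (4.000,2.658)–(4.117,3.000)
cell (4,3): code 0001 → (4.117,3.000)–(4.000,3.361)
total: 18 segments, chained into 2 closed loop(s), length Σ = 11.862816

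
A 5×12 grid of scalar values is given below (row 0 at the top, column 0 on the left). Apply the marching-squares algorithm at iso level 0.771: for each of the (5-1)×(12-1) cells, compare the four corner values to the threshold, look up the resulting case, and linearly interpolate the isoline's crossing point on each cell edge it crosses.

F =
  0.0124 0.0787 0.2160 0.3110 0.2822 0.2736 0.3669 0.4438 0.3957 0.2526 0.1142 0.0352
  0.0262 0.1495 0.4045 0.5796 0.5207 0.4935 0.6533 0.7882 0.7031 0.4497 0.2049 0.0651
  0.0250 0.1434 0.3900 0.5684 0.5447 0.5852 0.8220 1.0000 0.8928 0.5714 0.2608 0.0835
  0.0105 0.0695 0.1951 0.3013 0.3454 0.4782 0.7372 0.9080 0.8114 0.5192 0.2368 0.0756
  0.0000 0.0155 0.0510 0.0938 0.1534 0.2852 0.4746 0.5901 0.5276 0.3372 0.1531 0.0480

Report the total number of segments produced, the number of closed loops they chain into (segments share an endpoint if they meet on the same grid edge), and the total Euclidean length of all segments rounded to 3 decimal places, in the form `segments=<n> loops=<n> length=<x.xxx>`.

cell (0,6): code 0100 → (0.950,7.000)–(1.000,6.872)
cell (0,7): code 1000 → (1.000,7.202)–(0.950,7.000)
cell (1,5): code 0100 → (1.698,6.000)–(2.000,5.785)
cell (1,6): code 1110 → (1.000,6.872)–(1.698,6.000)
cell (1,7): code 1101 → (1.358,8.000)–(1.000,7.202)
cell (1,8): code 1000 → (2.000,8.379)–(1.358,8.000)
cell (2,5): code 0010 → (2.000,5.785)–(2.601,6.000)
cell (2,6): code 0111 → (2.601,6.000)–(3.000,6.198)
cell (2,8): code 1001 → (3.000,8.138)–(2.000,8.379)
cell (3,6): code 0010 → (3.000,6.198)–(3.431,7.000)
cell (3,7): code 0011 → (3.431,7.000)–(3.142,8.000)
cell (3,8): code 0001 → (3.142,8.000)–(3.000,8.138)
total: 12 segments, chained into 1 closed loop(s), length Σ = 7.715707

segments=12 loops=1 length=7.716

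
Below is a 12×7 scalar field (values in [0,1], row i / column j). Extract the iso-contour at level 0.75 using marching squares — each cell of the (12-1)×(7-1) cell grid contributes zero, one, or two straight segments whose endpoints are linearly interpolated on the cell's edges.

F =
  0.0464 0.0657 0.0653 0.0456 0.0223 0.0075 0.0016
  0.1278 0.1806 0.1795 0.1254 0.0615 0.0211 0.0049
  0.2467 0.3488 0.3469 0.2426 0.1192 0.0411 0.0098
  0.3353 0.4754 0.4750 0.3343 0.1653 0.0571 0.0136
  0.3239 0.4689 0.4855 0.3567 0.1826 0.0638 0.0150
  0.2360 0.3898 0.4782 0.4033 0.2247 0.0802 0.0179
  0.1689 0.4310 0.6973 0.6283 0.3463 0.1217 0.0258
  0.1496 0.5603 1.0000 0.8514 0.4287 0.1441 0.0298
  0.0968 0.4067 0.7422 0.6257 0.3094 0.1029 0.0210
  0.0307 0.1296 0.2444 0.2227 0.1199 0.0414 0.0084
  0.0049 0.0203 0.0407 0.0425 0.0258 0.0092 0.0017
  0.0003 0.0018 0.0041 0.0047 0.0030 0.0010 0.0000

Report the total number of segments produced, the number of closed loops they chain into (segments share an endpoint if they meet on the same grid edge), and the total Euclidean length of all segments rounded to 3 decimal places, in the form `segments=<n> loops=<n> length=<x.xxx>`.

cell (6,1): code 0100 → (6.174,2.000)–(7.000,1.431)
cell (6,2): code 1100 → (6.545,3.000)–(6.174,2.000)
cell (6,3): code 1000 → (7.000,3.240)–(6.545,3.000)
cell (7,1): code 0010 → (7.000,1.431)–(7.970,2.000)
cell (7,2): code 0011 → (7.970,2.000)–(7.449,3.000)
cell (7,3): code 0001 → (7.449,3.000)–(7.000,3.240)
total: 6 segments, chained into 1 closed loop(s), length Σ = 5.344128

segments=6 loops=1 length=5.344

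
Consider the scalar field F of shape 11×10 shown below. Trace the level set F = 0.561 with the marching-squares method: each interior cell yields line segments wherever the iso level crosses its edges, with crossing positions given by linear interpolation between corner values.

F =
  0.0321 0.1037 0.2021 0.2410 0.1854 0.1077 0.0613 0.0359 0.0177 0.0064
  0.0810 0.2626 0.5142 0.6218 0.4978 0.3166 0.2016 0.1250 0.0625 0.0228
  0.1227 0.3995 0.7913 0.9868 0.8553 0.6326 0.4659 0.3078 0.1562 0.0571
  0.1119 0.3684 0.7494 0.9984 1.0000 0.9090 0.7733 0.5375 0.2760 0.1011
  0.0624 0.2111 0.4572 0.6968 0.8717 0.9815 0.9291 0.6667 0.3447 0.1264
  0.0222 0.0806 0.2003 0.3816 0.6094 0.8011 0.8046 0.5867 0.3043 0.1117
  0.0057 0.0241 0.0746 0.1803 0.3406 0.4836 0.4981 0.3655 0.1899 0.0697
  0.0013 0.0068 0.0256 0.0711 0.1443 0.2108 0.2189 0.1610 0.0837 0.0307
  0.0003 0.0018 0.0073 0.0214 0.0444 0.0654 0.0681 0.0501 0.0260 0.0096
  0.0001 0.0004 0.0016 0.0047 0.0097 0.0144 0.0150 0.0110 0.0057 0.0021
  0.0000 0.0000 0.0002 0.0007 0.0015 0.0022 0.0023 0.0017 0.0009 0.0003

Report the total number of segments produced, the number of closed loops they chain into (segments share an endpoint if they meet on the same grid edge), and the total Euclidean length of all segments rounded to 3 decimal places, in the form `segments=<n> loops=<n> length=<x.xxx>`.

segments=22 loops=1 length=16.527

cell (0,2): code 0100 → (0.840,3.000)–(1.000,2.435)
cell (0,3): code 1000 → (1.000,3.490)–(0.840,3.000)
cell (1,1): code 0100 → (1.169,2.000)–(2.000,1.412)
cell (1,2): code 1110 → (1.000,2.435)–(1.169,2.000)
cell (1,3): code 1101 → (1.177,4.000)–(1.000,3.490)
cell (1,4): code 1100 → (1.773,5.000)–(1.177,4.000)
cell (1,5): code 1000 → (2.000,5.430)–(1.773,5.000)
cell (2,1): code 0110 → (2.000,1.412)–(3.000,1.506)
cell (2,5): code 1101 → (2.309,6.000)–(2.000,5.430)
cell (2,6): code 1000 → (3.000,6.900)–(2.309,6.000)
cell (3,1): code 0010 → (3.000,1.506)–(3.645,2.000)
cell (3,2): code 0111 → (3.645,2.000)–(4.000,2.433)
cell (3,6): code 1101 → (3.182,7.000)–(3.000,6.900)
cell (3,7): code 1000 → (4.000,7.328)–(3.182,7.000)
cell (4,2): code 0010 → (4.000,2.433)–(4.431,3.000)
cell (4,3): code 0111 → (4.431,3.000)–(5.000,3.788)
cell (4,7): code 1001 → (5.000,7.091)–(4.000,7.328)
cell (5,3): code 0010 → (5.000,3.788)–(5.180,4.000)
cell (5,4): code 0011 → (5.180,4.000)–(5.756,5.000)
cell (5,5): code 0011 → (5.756,5.000)–(5.795,6.000)
cell (5,6): code 0011 → (5.795,6.000)–(5.116,7.000)
cell (5,7): code 0001 → (5.116,7.000)–(5.000,7.091)
total: 22 segments, chained into 1 closed loop(s), length Σ = 16.527494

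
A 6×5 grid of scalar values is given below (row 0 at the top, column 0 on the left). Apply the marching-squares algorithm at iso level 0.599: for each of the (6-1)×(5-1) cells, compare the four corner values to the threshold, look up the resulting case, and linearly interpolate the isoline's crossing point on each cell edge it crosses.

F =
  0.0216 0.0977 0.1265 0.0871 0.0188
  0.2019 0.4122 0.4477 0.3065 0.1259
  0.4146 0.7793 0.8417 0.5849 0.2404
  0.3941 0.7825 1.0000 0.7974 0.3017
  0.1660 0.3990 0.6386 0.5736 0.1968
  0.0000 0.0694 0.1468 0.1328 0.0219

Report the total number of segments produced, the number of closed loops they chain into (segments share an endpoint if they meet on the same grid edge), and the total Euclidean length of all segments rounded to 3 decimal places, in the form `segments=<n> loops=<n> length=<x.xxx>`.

segments=12 loops=1 length=8.770

cell (1,0): code 0100 → (1.509,1.000)–(2.000,0.506)
cell (1,1): code 1100 → (1.384,2.000)–(1.509,1.000)
cell (1,2): code 1000 → (2.000,2.945)–(1.384,2.000)
cell (2,0): code 0110 → (2.000,0.506)–(3.000,0.528)
cell (2,2): code 1101 → (2.066,3.000)–(2.000,2.945)
cell (2,3): code 1000 → (3.000,3.400)–(2.066,3.000)
cell (3,0): code 0010 → (3.000,0.528)–(3.478,1.000)
cell (3,1): code 0111 → (3.478,1.000)–(4.000,1.835)
cell (3,2): code 1011 → (4.000,2.609)–(3.887,3.000)
cell (3,3): code 0001 → (3.887,3.000)–(3.000,3.400)
cell (4,1): code 0010 → (4.000,1.835)–(4.081,2.000)
cell (4,2): code 0001 → (4.081,2.000)–(4.000,2.609)
total: 12 segments, chained into 1 closed loop(s), length Σ = 8.769576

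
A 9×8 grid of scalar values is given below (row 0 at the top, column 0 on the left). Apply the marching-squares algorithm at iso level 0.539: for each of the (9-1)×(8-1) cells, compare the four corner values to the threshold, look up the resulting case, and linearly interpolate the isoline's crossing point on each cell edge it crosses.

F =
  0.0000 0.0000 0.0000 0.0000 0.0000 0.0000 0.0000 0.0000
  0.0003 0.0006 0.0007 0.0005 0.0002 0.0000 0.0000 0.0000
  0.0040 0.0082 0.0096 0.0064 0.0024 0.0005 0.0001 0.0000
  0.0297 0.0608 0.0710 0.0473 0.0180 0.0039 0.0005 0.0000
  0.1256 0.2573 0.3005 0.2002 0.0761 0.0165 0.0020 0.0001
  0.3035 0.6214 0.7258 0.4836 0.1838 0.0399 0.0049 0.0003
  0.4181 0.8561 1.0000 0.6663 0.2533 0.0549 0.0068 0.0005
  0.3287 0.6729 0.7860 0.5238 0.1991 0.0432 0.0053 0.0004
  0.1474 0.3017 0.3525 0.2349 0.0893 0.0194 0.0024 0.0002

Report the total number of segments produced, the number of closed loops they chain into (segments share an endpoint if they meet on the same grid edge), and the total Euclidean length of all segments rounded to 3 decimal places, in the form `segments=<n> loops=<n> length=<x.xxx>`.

cell (4,0): code 0100 → (4.774,1.000)–(5.000,0.741)
cell (4,1): code 1100 → (4.561,2.000)–(4.774,1.000)
cell (4,2): code 1000 → (5.000,2.771)–(4.561,2.000)
cell (5,0): code 0110 → (5.000,0.741)–(6.000,0.276)
cell (5,2): code 1101 → (5.303,3.000)–(5.000,2.771)
cell (5,3): code 1000 → (6.000,3.308)–(5.303,3.000)
cell (6,0): code 0110 → (6.000,0.276)–(7.000,0.611)
cell (6,2): code 1011 → (7.000,2.942)–(6.893,3.000)
cell (6,3): code 0001 → (6.893,3.000)–(6.000,3.308)
cell (7,0): code 0010 → (7.000,0.611)–(7.361,1.000)
cell (7,1): code 0011 → (7.361,1.000)–(7.570,2.000)
cell (7,2): code 0001 → (7.570,2.000)–(7.000,2.942)
total: 12 segments, chained into 1 closed loop(s), length Σ = 9.272634

segments=12 loops=1 length=9.273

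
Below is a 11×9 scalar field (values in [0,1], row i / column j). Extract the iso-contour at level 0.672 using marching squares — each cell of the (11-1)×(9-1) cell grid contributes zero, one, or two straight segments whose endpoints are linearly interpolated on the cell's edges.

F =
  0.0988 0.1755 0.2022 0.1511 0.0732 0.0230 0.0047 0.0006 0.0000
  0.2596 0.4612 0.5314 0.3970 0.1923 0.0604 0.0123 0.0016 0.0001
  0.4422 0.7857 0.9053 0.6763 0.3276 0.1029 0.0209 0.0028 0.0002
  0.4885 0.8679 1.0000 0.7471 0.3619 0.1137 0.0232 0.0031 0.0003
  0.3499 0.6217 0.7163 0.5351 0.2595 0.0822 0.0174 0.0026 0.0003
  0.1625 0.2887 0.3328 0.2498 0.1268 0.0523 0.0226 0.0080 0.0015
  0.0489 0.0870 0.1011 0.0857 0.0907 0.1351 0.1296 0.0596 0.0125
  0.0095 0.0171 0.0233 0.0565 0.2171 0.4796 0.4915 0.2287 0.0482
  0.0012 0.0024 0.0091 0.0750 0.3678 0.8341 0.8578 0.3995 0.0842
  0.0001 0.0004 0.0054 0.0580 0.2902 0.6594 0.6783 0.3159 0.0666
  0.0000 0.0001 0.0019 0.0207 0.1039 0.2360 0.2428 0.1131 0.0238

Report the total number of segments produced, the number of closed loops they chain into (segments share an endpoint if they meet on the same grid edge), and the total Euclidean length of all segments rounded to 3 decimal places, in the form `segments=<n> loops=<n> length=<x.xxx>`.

segments=20 loops=2 length=13.727

cell (1,0): code 0100 → (1.650,1.000)–(2.000,0.669)
cell (1,1): code 1100 → (1.376,2.000)–(1.650,1.000)
cell (1,2): code 1100 → (1.985,3.000)–(1.376,2.000)
cell (1,3): code 1000 → (2.000,3.012)–(1.985,3.000)
cell (2,0): code 0110 → (2.000,0.669)–(3.000,0.484)
cell (2,3): code 1001 → (3.000,3.195)–(2.000,3.012)
cell (3,0): code 0010 → (3.000,0.484)–(3.796,1.000)
cell (3,1): code 0111 → (3.796,1.000)–(4.000,1.532)
cell (3,2): code 1011 → (4.000,2.244)–(3.354,3.000)
cell (3,3): code 0001 → (3.354,3.000)–(3.000,3.195)
cell (4,1): code 0010 → (4.000,1.532)–(4.116,2.000)
cell (4,2): code 0001 → (4.116,2.000)–(4.000,2.244)
cell (7,4): code 0100 → (7.543,5.000)–(8.000,4.652)
cell (7,5): code 1100 → (7.493,6.000)–(7.543,5.000)
cell (7,6): code 1000 → (8.000,6.405)–(7.493,6.000)
cell (8,4): code 0010 → (8.000,4.652)–(8.928,5.000)
cell (8,5): code 0111 → (8.928,5.000)–(9.000,5.667)
cell (8,6): code 1001 → (9.000,6.017)–(8.000,6.405)
cell (9,5): code 0010 → (9.000,5.667)–(9.014,6.000)
cell (9,6): code 0001 → (9.014,6.000)–(9.000,6.017)
total: 20 segments, chained into 2 closed loop(s), length Σ = 13.727106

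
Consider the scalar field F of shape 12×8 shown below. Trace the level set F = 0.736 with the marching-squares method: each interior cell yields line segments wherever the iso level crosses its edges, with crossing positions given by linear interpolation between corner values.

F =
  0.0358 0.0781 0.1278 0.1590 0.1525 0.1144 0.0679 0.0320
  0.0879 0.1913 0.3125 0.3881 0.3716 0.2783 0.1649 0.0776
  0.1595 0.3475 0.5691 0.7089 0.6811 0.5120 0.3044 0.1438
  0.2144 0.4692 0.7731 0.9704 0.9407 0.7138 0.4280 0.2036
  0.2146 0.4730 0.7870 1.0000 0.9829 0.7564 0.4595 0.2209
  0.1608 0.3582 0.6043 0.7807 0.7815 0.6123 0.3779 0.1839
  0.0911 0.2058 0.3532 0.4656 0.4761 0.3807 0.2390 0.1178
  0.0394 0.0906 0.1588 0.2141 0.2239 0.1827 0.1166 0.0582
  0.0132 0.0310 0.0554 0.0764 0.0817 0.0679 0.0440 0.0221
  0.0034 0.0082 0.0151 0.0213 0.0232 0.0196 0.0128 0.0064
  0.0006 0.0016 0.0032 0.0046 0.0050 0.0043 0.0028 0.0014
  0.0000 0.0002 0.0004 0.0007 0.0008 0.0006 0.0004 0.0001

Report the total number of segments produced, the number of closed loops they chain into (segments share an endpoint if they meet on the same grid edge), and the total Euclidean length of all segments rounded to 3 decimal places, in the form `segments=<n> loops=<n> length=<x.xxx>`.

segments=14 loops=1 length=9.910

cell (2,1): code 0100 → (2.818,2.000)–(3.000,1.878)
cell (2,2): code 1100 → (2.104,3.000)–(2.818,2.000)
cell (2,3): code 1100 → (2.211,4.000)–(2.104,3.000)
cell (2,4): code 1000 → (3.000,4.902)–(2.211,4.000)
cell (3,1): code 0110 → (3.000,1.878)–(4.000,1.838)
cell (3,4): code 1101 → (3.521,5.000)–(3.000,4.902)
cell (3,5): code 1000 → (4.000,5.069)–(3.521,5.000)
cell (4,1): code 0010 → (4.000,1.838)–(4.279,2.000)
cell (4,2): code 0111 → (4.279,2.000)–(5.000,2.747)
cell (4,4): code 1011 → (5.000,4.269)–(4.142,5.000)
cell (4,5): code 0001 → (4.142,5.000)–(4.000,5.069)
cell (5,2): code 0010 → (5.000,2.747)–(5.142,3.000)
cell (5,3): code 0011 → (5.142,3.000)–(5.149,4.000)
cell (5,4): code 0001 → (5.149,4.000)–(5.000,4.269)
total: 14 segments, chained into 1 closed loop(s), length Σ = 9.910424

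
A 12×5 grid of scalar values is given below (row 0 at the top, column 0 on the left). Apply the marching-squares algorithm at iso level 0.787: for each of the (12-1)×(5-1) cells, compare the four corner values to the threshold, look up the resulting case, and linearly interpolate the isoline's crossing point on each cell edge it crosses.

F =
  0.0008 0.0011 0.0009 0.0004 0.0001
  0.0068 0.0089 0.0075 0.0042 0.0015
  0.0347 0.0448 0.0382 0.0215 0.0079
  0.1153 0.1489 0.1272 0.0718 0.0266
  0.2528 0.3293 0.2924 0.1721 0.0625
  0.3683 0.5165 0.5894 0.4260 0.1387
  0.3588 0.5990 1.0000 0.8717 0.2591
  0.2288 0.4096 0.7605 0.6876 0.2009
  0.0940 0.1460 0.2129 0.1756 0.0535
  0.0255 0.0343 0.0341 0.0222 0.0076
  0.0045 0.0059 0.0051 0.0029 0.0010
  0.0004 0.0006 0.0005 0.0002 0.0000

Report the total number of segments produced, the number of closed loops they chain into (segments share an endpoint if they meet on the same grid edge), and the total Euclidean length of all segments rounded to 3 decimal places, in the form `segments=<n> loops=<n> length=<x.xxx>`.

segments=6 loops=1 length=4.635

cell (5,1): code 0100 → (5.481,2.000)–(6.000,1.469)
cell (5,2): code 1100 → (5.810,3.000)–(5.481,2.000)
cell (5,3): code 1000 → (6.000,3.138)–(5.810,3.000)
cell (6,1): code 0010 → (6.000,1.469)–(6.889,2.000)
cell (6,2): code 0011 → (6.889,2.000)–(6.460,3.000)
cell (6,3): code 0001 → (6.460,3.000)–(6.000,3.138)
total: 6 segments, chained into 1 closed loop(s), length Σ = 4.634665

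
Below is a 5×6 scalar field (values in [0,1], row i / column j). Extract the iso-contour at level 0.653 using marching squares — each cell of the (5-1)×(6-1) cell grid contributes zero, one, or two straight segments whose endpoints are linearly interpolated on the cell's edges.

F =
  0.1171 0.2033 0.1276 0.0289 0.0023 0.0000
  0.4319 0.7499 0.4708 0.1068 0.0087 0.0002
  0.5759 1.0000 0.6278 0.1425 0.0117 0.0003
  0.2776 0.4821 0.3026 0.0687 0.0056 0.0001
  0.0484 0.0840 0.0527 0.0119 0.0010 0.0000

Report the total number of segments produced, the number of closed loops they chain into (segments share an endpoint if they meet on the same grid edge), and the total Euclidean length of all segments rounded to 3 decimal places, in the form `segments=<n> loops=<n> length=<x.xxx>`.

cell (0,0): code 0100 → (0.823,1.000)–(1.000,0.695)
cell (0,1): code 1000 → (1.000,1.347)–(0.823,1.000)
cell (1,0): code 0110 → (1.000,0.695)–(2.000,0.182)
cell (1,1): code 1001 → (2.000,1.932)–(1.000,1.347)
cell (2,0): code 0010 → (2.000,0.182)–(2.670,1.000)
cell (2,1): code 0001 → (2.670,1.000)–(2.000,1.932)
total: 6 segments, chained into 1 closed loop(s), length Σ = 5.230704

segments=6 loops=1 length=5.231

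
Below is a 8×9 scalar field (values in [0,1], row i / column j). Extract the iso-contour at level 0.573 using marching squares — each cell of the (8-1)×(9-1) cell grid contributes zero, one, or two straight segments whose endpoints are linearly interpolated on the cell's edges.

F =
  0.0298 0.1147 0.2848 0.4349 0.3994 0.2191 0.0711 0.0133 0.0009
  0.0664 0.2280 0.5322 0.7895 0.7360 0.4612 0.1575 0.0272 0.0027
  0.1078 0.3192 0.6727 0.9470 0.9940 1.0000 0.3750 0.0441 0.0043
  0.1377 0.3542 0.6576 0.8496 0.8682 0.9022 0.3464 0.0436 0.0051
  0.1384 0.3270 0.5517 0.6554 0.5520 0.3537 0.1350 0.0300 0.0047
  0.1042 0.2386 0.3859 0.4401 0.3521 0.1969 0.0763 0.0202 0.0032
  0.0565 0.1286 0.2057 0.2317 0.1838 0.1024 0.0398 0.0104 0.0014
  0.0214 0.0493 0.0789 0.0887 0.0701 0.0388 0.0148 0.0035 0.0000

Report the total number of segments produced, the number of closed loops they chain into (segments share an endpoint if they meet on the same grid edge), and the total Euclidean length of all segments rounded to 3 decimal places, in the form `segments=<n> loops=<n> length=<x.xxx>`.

segments=16 loops=1 length=12.426

cell (0,2): code 0100 → (0.389,3.000)–(1.000,2.159)
cell (0,3): code 1100 → (0.516,4.000)–(0.389,3.000)
cell (0,4): code 1000 → (1.000,4.593)–(0.516,4.000)
cell (1,1): code 0100 → (1.290,2.000)–(2.000,1.718)
cell (1,2): code 1110 → (1.000,2.159)–(1.290,2.000)
cell (1,4): code 1101 → (1.207,5.000)–(1.000,4.593)
cell (1,5): code 1000 → (2.000,5.683)–(1.207,5.000)
cell (2,1): code 0110 → (2.000,1.718)–(3.000,1.721)
cell (2,5): code 1001 → (3.000,5.592)–(2.000,5.683)
cell (3,1): code 0010 → (3.000,1.721)–(3.799,2.000)
cell (3,2): code 0111 → (3.799,2.000)–(4.000,2.205)
cell (3,3): code 1011 → (4.000,3.797)–(3.934,4.000)
cell (3,4): code 0011 → (3.934,4.000)–(3.600,5.000)
cell (3,5): code 0001 → (3.600,5.000)–(3.000,5.592)
cell (4,2): code 0010 → (4.000,2.205)–(4.383,3.000)
cell (4,3): code 0001 → (4.383,3.000)–(4.000,3.797)
total: 16 segments, chained into 1 closed loop(s), length Σ = 12.425551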